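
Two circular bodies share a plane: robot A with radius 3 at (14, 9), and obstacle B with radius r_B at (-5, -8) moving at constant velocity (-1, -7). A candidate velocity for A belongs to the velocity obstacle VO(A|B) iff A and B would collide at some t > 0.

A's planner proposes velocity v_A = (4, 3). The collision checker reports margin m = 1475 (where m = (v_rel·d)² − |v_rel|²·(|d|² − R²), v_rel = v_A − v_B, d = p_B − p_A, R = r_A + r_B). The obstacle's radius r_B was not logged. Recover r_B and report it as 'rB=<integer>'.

m = 1475
d = (-19, -17);  v_rel = (5, 10),  |v_rel|² = 125
v_rel×d = (5)·(-17) − (10)·(-19) = 105
since m = R²·125 − 105²:  R² = (11025 + 1475) / 125 = 100
R = √100 = 10  ⇒  r_B = 10 − 3 = 7

rB=7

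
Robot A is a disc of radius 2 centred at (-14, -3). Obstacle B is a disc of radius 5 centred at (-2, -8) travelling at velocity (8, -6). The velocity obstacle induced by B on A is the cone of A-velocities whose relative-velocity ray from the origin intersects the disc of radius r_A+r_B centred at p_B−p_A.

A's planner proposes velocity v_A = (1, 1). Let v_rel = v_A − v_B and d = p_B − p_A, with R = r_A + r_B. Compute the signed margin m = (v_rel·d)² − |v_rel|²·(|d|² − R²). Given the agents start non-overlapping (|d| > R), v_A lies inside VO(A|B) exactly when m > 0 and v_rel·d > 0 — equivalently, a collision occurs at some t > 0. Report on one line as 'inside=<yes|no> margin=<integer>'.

d = (12, -5),  |d|² = 169;  R = 2+5 = 7,  c = 169−7² = 120
v_rel = (-7, 7),  |v_rel|² = 98;  v_rel·d = (-7)·(12) + (7)·(-5) = -119
98·t² + 238·t + 120 = 0  ⇒  m = (-119)² − 98·120 = 2401
m = 2401 > 0,  v_rel·d = -119 < 0  ⇒  outside

inside=no margin=2401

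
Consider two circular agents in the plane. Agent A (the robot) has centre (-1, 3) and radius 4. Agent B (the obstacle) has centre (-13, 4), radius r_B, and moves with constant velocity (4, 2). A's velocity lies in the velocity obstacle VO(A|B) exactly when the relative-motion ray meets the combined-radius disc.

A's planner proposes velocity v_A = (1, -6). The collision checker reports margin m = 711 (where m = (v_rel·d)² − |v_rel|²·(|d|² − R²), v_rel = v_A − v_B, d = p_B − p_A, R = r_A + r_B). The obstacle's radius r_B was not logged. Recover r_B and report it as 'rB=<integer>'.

m = 711
d = (-12, 1);  v_rel = (-3, -8),  |v_rel|² = 73
v_rel×d = (-3)·(1) − (-8)·(-12) = -99
since m = R²·73 − (-99)²:  R² = (9801 + 711) / 73 = 144
R = √144 = 12  ⇒  r_B = 12 − 4 = 8

rB=8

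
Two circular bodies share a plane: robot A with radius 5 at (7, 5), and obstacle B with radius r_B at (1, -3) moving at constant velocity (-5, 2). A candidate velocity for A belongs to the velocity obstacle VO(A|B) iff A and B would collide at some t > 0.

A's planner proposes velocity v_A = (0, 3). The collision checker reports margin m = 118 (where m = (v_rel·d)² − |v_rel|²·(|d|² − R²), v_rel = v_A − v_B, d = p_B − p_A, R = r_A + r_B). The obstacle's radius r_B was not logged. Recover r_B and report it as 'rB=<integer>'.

m = 118
d = (-6, -8);  v_rel = (5, 1),  |v_rel|² = 26
v_rel×d = (5)·(-8) − (1)·(-6) = -34
since m = R²·26 − (-34)²:  R² = (1156 + 118) / 26 = 49
R = √49 = 7  ⇒  r_B = 7 − 5 = 2

rB=2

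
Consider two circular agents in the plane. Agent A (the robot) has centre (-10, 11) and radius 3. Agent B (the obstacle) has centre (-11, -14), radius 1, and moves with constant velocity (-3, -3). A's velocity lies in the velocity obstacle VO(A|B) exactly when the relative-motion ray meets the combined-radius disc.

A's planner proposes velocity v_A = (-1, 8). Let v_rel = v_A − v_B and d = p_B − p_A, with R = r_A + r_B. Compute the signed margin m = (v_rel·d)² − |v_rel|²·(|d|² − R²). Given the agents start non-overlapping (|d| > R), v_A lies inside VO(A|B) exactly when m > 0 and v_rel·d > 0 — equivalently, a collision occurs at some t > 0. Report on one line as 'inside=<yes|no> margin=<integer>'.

d = (-1, -25),  |d|² = 626;  R = 3+1 = 4,  c = 626−4² = 610
v_rel = (2, 11),  |v_rel|² = 125;  v_rel·d = (2)·(-1) + (11)·(-25) = -277
125·t² + 554·t + 610 = 0  ⇒  m = (-277)² − 125·610 = 479
m = 479 > 0,  v_rel·d = -277 < 0  ⇒  outside

inside=no margin=479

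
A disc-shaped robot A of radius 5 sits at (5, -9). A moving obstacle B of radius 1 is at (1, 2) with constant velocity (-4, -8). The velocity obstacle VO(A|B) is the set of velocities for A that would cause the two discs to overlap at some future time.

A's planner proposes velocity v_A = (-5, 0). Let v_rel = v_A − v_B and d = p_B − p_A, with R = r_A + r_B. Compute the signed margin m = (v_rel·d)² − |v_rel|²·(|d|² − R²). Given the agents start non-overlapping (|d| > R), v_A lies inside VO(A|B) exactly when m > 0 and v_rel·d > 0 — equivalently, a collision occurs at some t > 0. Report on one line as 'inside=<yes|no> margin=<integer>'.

d = (-4, 11),  |d|² = 137;  R = 5+1 = 6,  c = 137−6² = 101
v_rel = (-1, 8),  |v_rel|² = 65;  v_rel·d = (-1)·(-4) + (8)·(11) = 92
65·t² − 184·t + 101 = 0  ⇒  m = 92² − 65·101 = 1899
m = 1899 > 0,  v_rel·d = 92 > 0  ⇒  inside

inside=yes margin=1899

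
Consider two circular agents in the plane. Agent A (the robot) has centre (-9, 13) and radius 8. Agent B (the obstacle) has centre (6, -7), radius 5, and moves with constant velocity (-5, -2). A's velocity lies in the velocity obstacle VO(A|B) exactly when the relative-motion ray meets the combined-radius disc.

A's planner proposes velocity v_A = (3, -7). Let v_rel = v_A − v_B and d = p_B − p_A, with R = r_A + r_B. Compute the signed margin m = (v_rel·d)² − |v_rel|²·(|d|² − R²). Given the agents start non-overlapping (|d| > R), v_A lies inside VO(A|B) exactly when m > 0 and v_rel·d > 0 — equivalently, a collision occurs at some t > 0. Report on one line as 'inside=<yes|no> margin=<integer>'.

d = (15, -20),  |d|² = 625;  R = 8+5 = 13,  c = 625−13² = 456
v_rel = (8, -5),  |v_rel|² = 89;  v_rel·d = (8)·(15) + (-5)·(-20) = 220
89·t² − 440·t + 456 = 0  ⇒  m = 220² − 89·456 = 7816
m = 7816 > 0,  v_rel·d = 220 > 0  ⇒  inside

inside=yes margin=7816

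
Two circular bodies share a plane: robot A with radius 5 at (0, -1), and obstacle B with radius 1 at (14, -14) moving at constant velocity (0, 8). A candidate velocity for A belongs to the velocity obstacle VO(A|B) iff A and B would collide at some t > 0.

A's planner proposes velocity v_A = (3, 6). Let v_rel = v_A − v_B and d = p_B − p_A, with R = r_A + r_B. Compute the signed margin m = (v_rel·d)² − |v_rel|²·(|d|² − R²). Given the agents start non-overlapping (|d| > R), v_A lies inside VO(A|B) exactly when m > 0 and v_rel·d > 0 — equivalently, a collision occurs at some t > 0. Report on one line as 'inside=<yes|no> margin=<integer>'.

d = (14, -13),  |d|² = 365;  R = 5+1 = 6,  c = 365−6² = 329
v_rel = (3, -2),  |v_rel|² = 13;  v_rel·d = (3)·(14) + (-2)·(-13) = 68
13·t² − 136·t + 329 = 0  ⇒  m = 68² − 13·329 = 347
m = 347 > 0,  v_rel·d = 68 > 0  ⇒  inside

inside=yes margin=347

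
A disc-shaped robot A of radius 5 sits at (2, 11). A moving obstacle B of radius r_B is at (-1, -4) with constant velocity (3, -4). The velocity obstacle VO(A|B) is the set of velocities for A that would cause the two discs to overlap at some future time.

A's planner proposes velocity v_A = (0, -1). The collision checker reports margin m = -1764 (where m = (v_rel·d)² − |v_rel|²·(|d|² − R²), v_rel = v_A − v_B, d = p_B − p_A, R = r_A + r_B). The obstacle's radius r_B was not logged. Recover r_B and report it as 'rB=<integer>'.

m = -1764
d = (-3, -15);  v_rel = (-3, 3),  |v_rel|² = 18
v_rel×d = (-3)·(-15) − (3)·(-3) = 54
since m = R²·18 − 54²:  R² = (2916 + -1764) / 18 = 64
R = √64 = 8  ⇒  r_B = 8 − 5 = 3

rB=3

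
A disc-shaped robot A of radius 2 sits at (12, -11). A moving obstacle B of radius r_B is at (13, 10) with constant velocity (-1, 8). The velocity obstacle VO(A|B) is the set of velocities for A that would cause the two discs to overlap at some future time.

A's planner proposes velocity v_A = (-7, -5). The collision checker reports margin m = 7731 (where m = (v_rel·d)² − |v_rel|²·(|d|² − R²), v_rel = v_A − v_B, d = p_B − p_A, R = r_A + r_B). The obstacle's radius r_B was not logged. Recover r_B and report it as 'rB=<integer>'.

m = 7731
d = (1, 21);  v_rel = (-6, -13),  |v_rel|² = 205
v_rel×d = (-6)·(21) − (-13)·(1) = -113
since m = R²·205 − (-113)²:  R² = (12769 + 7731) / 205 = 100
R = √100 = 10  ⇒  r_B = 10 − 2 = 8

rB=8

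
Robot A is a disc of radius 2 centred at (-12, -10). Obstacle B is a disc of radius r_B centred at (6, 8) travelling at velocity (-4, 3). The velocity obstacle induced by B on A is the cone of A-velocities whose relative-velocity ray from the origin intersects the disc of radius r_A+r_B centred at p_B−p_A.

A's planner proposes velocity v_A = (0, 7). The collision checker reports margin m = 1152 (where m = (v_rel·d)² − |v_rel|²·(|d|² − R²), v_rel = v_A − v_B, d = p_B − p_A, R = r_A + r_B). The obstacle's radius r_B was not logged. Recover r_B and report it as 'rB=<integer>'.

m = 1152
d = (18, 18);  v_rel = (4, 4),  |v_rel|² = 32
v_rel×d = (4)·(18) − (4)·(18) = 0
since m = R²·32 − 0²:  R² = (0 + 1152) / 32 = 36
R = √36 = 6  ⇒  r_B = 6 − 2 = 4

rB=4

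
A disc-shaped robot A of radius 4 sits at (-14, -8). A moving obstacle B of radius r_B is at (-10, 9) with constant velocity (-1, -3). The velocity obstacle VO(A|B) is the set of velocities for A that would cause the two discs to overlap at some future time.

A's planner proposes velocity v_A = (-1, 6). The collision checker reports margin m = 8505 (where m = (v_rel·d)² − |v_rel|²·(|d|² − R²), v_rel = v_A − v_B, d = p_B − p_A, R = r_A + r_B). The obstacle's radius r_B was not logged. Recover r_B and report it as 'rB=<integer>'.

m = 8505
d = (4, 17);  v_rel = (0, 9),  |v_rel|² = 81
v_rel×d = (0)·(17) − (9)·(4) = -36
since m = R²·81 − (-36)²:  R² = (1296 + 8505) / 81 = 121
R = √121 = 11  ⇒  r_B = 11 − 4 = 7

rB=7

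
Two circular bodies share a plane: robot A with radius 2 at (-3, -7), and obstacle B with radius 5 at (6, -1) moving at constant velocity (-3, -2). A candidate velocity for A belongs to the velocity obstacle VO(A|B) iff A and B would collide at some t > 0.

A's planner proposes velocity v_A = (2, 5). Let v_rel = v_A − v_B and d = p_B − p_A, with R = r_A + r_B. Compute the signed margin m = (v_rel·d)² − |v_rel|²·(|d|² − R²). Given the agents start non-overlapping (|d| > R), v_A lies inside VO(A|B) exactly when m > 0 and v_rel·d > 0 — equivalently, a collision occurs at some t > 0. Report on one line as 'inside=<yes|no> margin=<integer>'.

d = (9, 6),  |d|² = 117;  R = 2+5 = 7,  c = 117−7² = 68
v_rel = (5, 7),  |v_rel|² = 74;  v_rel·d = (5)·(9) + (7)·(6) = 87
74·t² − 174·t + 68 = 0  ⇒  m = 87² − 74·68 = 2537
m = 2537 > 0,  v_rel·d = 87 > 0  ⇒  inside

inside=yes margin=2537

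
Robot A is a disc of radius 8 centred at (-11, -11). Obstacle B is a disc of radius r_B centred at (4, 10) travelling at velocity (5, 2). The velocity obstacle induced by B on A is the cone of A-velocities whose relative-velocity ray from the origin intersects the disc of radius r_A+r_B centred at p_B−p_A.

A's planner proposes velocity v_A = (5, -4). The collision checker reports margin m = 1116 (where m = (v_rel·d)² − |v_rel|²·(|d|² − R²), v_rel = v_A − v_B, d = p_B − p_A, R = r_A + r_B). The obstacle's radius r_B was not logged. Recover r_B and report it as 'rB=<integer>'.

m = 1116
d = (15, 21);  v_rel = (0, -6),  |v_rel|² = 36
v_rel×d = (0)·(21) − (-6)·(15) = 90
since m = R²·36 − 90²:  R² = (8100 + 1116) / 36 = 256
R = √256 = 16  ⇒  r_B = 16 − 8 = 8

rB=8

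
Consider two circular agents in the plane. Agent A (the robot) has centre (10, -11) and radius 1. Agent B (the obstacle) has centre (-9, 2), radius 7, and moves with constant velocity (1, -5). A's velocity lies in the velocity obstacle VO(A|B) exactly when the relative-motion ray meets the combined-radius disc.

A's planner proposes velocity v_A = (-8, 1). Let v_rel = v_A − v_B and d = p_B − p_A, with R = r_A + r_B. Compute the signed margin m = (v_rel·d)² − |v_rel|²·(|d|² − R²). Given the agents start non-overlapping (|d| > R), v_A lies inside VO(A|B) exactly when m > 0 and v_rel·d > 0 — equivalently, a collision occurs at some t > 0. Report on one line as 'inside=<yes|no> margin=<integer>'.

d = (-19, 13),  |d|² = 530;  R = 1+7 = 8,  c = 530−8² = 466
v_rel = (-9, 6),  |v_rel|² = 117;  v_rel·d = (-9)·(-19) + (6)·(13) = 249
117·t² − 498·t + 466 = 0  ⇒  m = 249² − 117·466 = 7479
m = 7479 > 0,  v_rel·d = 249 > 0  ⇒  inside

inside=yes margin=7479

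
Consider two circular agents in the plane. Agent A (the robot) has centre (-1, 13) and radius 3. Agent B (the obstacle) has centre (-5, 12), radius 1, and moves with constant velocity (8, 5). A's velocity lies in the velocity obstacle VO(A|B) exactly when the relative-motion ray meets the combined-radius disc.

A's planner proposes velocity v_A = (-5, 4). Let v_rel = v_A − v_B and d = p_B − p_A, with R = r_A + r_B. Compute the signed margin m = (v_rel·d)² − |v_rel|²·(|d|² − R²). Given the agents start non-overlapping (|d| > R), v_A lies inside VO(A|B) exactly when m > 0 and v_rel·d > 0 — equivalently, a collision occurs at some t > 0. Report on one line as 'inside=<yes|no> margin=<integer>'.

d = (-4, -1),  |d|² = 17;  R = 3+1 = 4,  c = 17−4² = 1
v_rel = (-13, -1),  |v_rel|² = 170;  v_rel·d = (-13)·(-4) + (-1)·(-1) = 53
170·t² − 106·t + 1 = 0  ⇒  m = 53² − 170·1 = 2639
m = 2639 > 0,  v_rel·d = 53 > 0  ⇒  inside

inside=yes margin=2639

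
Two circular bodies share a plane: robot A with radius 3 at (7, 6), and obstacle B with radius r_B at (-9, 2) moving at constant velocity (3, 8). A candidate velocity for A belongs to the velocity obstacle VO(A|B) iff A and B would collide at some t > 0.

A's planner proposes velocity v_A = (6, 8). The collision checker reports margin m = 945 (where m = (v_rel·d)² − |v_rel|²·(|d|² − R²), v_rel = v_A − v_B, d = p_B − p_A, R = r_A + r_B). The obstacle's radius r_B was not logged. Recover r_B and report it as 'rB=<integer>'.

m = 945
d = (-16, -4);  v_rel = (3, 0),  |v_rel|² = 9
v_rel×d = (3)·(-4) − (0)·(-16) = -12
since m = R²·9 − (-12)²:  R² = (144 + 945) / 9 = 121
R = √121 = 11  ⇒  r_B = 11 − 3 = 8

rB=8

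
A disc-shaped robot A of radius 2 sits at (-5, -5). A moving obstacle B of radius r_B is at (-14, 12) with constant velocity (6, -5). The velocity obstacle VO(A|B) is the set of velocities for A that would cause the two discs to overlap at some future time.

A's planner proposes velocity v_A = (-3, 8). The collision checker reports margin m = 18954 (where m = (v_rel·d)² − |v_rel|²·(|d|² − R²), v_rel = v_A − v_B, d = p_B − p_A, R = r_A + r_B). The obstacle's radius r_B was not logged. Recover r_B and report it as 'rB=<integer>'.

m = 18954
d = (-9, 17);  v_rel = (-9, 13),  |v_rel|² = 250
v_rel×d = (-9)·(17) − (13)·(-9) = -36
since m = R²·250 − (-36)²:  R² = (1296 + 18954) / 250 = 81
R = √81 = 9  ⇒  r_B = 9 − 2 = 7

rB=7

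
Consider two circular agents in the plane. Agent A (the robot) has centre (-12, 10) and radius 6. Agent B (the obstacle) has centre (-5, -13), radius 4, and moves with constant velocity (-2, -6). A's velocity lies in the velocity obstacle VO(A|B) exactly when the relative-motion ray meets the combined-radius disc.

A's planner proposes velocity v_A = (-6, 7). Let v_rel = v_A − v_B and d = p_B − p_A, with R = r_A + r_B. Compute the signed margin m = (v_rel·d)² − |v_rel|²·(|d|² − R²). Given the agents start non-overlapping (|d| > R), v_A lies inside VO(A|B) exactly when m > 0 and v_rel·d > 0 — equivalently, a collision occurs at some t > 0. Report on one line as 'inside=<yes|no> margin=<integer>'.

d = (7, -23),  |d|² = 578;  R = 6+4 = 10,  c = 578−10² = 478
v_rel = (-4, 13),  |v_rel|² = 185;  v_rel·d = (-4)·(7) + (13)·(-23) = -327
185·t² + 654·t + 478 = 0  ⇒  m = (-327)² − 185·478 = 18499
m = 18499 > 0,  v_rel·d = -327 < 0  ⇒  outside

inside=no margin=18499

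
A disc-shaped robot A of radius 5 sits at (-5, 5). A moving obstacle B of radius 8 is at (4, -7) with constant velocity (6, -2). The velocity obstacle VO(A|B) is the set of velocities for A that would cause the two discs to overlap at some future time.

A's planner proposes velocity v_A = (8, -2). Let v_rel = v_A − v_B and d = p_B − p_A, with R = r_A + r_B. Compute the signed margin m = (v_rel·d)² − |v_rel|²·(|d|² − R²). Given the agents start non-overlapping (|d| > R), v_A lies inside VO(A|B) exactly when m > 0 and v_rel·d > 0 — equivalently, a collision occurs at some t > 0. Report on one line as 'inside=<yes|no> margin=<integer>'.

d = (9, -12),  |d|² = 225;  R = 5+8 = 13,  c = 225−13² = 56
v_rel = (2, 0),  |v_rel|² = 4;  v_rel·d = (2)·(9) + (0)·(-12) = 18
4·t² − 36·t + 56 = 0  ⇒  m = 18² − 4·56 = 100
m = 100 > 0,  v_rel·d = 18 > 0  ⇒  inside

inside=yes margin=100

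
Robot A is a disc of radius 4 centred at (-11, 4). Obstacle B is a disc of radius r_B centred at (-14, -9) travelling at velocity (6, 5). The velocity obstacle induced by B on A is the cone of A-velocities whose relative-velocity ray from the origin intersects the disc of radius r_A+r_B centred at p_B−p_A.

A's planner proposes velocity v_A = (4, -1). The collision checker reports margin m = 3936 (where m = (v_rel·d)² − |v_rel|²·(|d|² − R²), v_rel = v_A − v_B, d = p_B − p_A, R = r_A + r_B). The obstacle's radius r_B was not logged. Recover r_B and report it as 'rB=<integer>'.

m = 3936
d = (-3, -13);  v_rel = (-2, -6),  |v_rel|² = 40
v_rel×d = (-2)·(-13) − (-6)·(-3) = 8
since m = R²·40 − 8²:  R² = (64 + 3936) / 40 = 100
R = √100 = 10  ⇒  r_B = 10 − 4 = 6

rB=6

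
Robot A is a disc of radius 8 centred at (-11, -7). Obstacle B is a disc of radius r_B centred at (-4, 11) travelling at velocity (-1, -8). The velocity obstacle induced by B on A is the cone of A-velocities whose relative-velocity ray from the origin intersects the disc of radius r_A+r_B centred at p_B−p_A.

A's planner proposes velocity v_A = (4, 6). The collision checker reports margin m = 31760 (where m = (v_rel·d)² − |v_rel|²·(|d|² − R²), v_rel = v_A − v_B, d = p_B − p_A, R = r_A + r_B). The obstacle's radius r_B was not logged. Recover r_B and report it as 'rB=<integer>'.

m = 31760
d = (7, 18);  v_rel = (5, 14),  |v_rel|² = 221
v_rel×d = (5)·(18) − (14)·(7) = -8
since m = R²·221 − (-8)²:  R² = (64 + 31760) / 221 = 144
R = √144 = 12  ⇒  r_B = 12 − 8 = 4

rB=4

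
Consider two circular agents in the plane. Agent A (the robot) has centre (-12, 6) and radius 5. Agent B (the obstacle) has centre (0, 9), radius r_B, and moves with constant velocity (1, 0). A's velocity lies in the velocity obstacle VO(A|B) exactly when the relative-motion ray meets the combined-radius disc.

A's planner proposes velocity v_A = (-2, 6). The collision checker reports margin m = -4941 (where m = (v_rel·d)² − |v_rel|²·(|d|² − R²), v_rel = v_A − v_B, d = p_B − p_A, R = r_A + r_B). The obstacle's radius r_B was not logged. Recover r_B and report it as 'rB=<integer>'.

m = -4941
d = (12, 3);  v_rel = (-3, 6),  |v_rel|² = 45
v_rel×d = (-3)·(3) − (6)·(12) = -81
since m = R²·45 − (-81)²:  R² = (6561 + -4941) / 45 = 36
R = √36 = 6  ⇒  r_B = 6 − 5 = 1

rB=1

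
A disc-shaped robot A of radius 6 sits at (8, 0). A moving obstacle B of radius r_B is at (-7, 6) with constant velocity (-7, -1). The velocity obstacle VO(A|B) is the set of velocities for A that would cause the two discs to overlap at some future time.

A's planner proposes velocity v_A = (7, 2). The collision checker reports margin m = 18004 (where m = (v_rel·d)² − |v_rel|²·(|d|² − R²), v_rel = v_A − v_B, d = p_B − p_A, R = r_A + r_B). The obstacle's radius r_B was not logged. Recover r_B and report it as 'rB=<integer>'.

m = 18004
d = (-15, 6);  v_rel = (14, 3),  |v_rel|² = 205
v_rel×d = (14)·(6) − (3)·(-15) = 129
since m = R²·205 − 129²:  R² = (16641 + 18004) / 205 = 169
R = √169 = 13  ⇒  r_B = 13 − 6 = 7

rB=7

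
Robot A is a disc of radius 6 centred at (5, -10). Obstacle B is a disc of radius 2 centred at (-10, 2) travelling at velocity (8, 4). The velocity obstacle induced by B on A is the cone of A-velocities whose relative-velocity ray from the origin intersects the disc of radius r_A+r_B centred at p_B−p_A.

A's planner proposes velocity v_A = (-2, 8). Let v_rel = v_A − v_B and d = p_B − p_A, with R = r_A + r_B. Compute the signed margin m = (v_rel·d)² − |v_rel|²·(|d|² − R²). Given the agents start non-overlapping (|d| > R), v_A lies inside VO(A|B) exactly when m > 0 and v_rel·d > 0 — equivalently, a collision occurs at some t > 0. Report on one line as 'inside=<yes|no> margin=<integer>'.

d = (-15, 12),  |d|² = 369;  R = 6+2 = 8,  c = 369−8² = 305
v_rel = (-10, 4),  |v_rel|² = 116;  v_rel·d = (-10)·(-15) + (4)·(12) = 198
116·t² − 396·t + 305 = 0  ⇒  m = 198² − 116·305 = 3824
m = 3824 > 0,  v_rel·d = 198 > 0  ⇒  inside

inside=yes margin=3824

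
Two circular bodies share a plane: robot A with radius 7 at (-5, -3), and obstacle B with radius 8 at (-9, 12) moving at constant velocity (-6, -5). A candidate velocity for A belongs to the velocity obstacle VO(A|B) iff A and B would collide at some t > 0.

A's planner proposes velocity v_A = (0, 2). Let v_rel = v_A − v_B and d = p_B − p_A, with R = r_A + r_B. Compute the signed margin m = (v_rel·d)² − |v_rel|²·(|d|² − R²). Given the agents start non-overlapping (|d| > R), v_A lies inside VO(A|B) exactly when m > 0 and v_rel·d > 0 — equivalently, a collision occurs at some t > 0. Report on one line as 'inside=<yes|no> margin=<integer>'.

d = (-4, 15),  |d|² = 241;  R = 7+8 = 15,  c = 241−15² = 16
v_rel = (6, 7),  |v_rel|² = 85;  v_rel·d = (6)·(-4) + (7)·(15) = 81
85·t² − 162·t + 16 = 0  ⇒  m = 81² − 85·16 = 5201
m = 5201 > 0,  v_rel·d = 81 > 0  ⇒  inside

inside=yes margin=5201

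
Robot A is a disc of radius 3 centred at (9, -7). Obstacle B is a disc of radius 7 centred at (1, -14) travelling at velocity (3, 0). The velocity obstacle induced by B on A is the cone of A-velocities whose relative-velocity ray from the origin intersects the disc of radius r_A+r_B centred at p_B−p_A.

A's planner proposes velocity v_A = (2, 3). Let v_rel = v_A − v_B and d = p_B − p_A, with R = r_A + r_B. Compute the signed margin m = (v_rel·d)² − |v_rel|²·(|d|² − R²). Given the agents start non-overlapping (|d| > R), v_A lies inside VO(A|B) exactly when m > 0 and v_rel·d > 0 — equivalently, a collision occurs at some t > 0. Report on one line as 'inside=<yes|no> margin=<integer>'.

d = (-8, -7),  |d|² = 113;  R = 3+7 = 10,  c = 113−10² = 13
v_rel = (-1, 3),  |v_rel|² = 10;  v_rel·d = (-1)·(-8) + (3)·(-7) = -13
10·t² + 26·t + 13 = 0  ⇒  m = (-13)² − 10·13 = 39
m = 39 > 0,  v_rel·d = -13 < 0  ⇒  outside

inside=no margin=39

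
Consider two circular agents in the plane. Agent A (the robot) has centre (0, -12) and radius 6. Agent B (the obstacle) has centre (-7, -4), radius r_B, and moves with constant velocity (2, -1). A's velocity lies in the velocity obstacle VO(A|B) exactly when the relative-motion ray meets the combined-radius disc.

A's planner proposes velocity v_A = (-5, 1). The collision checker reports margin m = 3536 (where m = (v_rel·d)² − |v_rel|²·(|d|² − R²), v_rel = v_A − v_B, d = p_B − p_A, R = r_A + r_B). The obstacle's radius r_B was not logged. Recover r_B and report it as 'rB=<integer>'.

m = 3536
d = (-7, 8);  v_rel = (-7, 2),  |v_rel|² = 53
v_rel×d = (-7)·(8) − (2)·(-7) = -42
since m = R²·53 − (-42)²:  R² = (1764 + 3536) / 53 = 100
R = √100 = 10  ⇒  r_B = 10 − 6 = 4

rB=4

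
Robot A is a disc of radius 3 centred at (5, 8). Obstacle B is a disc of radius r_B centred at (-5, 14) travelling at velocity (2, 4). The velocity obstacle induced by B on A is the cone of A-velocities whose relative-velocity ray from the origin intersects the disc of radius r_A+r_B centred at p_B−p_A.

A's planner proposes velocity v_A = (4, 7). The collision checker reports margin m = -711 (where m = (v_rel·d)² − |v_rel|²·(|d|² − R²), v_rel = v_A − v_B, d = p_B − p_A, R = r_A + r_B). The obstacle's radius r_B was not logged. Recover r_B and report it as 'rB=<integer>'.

m = -711
d = (-10, 6);  v_rel = (2, 3),  |v_rel|² = 13
v_rel×d = (2)·(6) − (3)·(-10) = 42
since m = R²·13 − 42²:  R² = (1764 + -711) / 13 = 81
R = √81 = 9  ⇒  r_B = 9 − 3 = 6

rB=6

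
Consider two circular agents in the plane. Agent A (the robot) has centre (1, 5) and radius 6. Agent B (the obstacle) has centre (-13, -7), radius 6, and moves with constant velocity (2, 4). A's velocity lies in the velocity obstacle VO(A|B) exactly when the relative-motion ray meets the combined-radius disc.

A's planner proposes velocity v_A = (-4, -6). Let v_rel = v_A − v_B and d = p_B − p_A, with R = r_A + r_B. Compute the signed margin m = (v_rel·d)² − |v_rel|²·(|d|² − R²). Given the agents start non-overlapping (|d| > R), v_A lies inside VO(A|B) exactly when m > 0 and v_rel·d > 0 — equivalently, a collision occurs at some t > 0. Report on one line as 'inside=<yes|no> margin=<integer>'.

d = (-14, -12),  |d|² = 340;  R = 6+6 = 12,  c = 340−12² = 196
v_rel = (-6, -10),  |v_rel|² = 136;  v_rel·d = (-6)·(-14) + (-10)·(-12) = 204
136·t² − 408·t + 196 = 0  ⇒  m = 204² − 136·196 = 14960
m = 14960 > 0,  v_rel·d = 204 > 0  ⇒  inside

inside=yes margin=14960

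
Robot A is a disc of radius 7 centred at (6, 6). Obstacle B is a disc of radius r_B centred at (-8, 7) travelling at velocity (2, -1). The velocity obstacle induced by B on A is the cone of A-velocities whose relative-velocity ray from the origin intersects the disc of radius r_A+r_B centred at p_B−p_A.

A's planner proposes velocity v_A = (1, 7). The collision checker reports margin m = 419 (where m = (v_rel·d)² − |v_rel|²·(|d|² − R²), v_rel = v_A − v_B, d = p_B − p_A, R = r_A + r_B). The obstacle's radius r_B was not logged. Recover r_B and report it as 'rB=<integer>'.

m = 419
d = (-14, 1);  v_rel = (-1, 8),  |v_rel|² = 65
v_rel×d = (-1)·(1) − (8)·(-14) = 111
since m = R²·65 − 111²:  R² = (12321 + 419) / 65 = 196
R = √196 = 14  ⇒  r_B = 14 − 7 = 7

rB=7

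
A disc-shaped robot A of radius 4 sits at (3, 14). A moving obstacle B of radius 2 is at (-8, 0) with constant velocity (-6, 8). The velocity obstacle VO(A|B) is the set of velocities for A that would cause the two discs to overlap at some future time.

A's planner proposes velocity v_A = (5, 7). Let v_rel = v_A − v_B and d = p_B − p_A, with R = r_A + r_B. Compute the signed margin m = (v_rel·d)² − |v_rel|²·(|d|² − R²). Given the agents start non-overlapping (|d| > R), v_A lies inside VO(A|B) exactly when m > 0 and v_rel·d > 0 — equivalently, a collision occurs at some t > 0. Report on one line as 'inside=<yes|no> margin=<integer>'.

d = (-11, -14),  |d|² = 317;  R = 4+2 = 6,  c = 317−6² = 281
v_rel = (11, -1),  |v_rel|² = 122;  v_rel·d = (11)·(-11) + (-1)·(-14) = -107
122·t² + 214·t + 281 = 0  ⇒  m = (-107)² − 122·281 = -22833
m = -22833 < 0,  v_rel·d = -107 < 0  ⇒  outside

inside=no margin=-22833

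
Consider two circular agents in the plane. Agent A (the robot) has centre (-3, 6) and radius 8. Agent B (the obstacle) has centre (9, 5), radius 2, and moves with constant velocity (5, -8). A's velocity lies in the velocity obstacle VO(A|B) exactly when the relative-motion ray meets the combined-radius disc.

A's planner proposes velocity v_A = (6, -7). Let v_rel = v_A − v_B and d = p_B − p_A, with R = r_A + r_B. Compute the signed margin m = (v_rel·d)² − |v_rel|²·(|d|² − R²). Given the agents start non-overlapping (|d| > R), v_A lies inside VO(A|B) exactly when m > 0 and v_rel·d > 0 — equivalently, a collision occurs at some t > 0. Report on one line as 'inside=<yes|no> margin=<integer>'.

d = (12, -1),  |d|² = 145;  R = 8+2 = 10,  c = 145−10² = 45
v_rel = (1, 1),  |v_rel|² = 2;  v_rel·d = (1)·(12) + (1)·(-1) = 11
2·t² − 22·t + 45 = 0  ⇒  m = 11² − 2·45 = 31
m = 31 > 0,  v_rel·d = 11 > 0  ⇒  inside

inside=yes margin=31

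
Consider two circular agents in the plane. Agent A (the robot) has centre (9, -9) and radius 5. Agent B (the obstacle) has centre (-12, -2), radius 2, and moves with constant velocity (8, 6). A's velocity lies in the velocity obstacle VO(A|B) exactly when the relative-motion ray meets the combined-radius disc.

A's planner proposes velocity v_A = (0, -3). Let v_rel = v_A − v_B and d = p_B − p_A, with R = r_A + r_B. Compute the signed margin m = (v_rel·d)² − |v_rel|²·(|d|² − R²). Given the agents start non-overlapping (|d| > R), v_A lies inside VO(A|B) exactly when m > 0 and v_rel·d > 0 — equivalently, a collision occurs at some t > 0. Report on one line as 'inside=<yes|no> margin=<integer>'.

d = (-21, 7),  |d|² = 490;  R = 5+2 = 7,  c = 490−7² = 441
v_rel = (-8, -9),  |v_rel|² = 145;  v_rel·d = (-8)·(-21) + (-9)·(7) = 105
145·t² − 210·t + 441 = 0  ⇒  m = 105² − 145·441 = -52920
m = -52920 < 0,  v_rel·d = 105 > 0  ⇒  outside

inside=no margin=-52920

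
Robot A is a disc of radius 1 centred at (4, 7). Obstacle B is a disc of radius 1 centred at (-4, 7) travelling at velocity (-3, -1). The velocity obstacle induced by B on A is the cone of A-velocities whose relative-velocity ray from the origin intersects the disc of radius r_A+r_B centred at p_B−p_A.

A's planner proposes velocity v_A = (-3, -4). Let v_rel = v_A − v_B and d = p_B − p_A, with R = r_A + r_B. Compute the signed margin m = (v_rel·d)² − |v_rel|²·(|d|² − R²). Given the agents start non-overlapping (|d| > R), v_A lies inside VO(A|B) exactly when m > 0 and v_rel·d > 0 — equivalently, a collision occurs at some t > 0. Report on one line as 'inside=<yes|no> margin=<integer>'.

d = (-8, 0),  |d|² = 64;  R = 1+1 = 2,  c = 64−2² = 60
v_rel = (0, -3),  |v_rel|² = 9;  v_rel·d = (0)·(-8) + (-3)·(0) = 0
9·t² − 0·t + 60 = 0  ⇒  m = 0² − 9·60 = -540
m = -540 < 0,  v_rel·d = 0 = 0  ⇒  outside

inside=no margin=-540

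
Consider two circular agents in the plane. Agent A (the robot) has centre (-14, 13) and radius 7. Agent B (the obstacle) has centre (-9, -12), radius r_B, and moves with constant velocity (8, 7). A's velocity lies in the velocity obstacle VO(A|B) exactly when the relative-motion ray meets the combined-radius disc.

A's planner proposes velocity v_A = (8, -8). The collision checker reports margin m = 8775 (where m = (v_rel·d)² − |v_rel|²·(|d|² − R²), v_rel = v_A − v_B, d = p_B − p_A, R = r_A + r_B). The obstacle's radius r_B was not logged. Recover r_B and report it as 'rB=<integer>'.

m = 8775
d = (5, -25);  v_rel = (0, -15),  |v_rel|² = 225
v_rel×d = (0)·(-25) − (-15)·(5) = 75
since m = R²·225 − 75²:  R² = (5625 + 8775) / 225 = 64
R = √64 = 8  ⇒  r_B = 8 − 7 = 1

rB=1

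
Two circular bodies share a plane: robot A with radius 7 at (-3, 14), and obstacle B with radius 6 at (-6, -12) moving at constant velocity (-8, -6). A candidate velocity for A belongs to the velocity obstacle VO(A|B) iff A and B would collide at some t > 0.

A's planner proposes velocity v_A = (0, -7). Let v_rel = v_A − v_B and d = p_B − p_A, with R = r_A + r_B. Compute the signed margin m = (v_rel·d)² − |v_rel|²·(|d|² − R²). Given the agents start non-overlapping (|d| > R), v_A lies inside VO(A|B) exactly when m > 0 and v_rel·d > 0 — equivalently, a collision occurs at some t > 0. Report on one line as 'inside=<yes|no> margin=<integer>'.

d = (-3, -26),  |d|² = 685;  R = 7+6 = 13,  c = 685−13² = 516
v_rel = (8, -1),  |v_rel|² = 65;  v_rel·d = (8)·(-3) + (-1)·(-26) = 2
65·t² − 4·t + 516 = 0  ⇒  m = 2² − 65·516 = -33536
m = -33536 < 0,  v_rel·d = 2 > 0  ⇒  outside

inside=no margin=-33536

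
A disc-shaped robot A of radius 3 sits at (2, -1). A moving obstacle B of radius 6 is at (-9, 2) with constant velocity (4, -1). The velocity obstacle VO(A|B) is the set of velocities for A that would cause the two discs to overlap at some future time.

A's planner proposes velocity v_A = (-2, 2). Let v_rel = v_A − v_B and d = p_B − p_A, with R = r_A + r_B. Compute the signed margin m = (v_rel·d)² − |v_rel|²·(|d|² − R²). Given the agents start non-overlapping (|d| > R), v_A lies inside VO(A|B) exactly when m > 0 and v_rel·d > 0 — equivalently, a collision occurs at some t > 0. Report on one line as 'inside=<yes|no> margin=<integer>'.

d = (-11, 3),  |d|² = 130;  R = 3+6 = 9,  c = 130−9² = 49
v_rel = (-6, 3),  |v_rel|² = 45;  v_rel·d = (-6)·(-11) + (3)·(3) = 75
45·t² − 150·t + 49 = 0  ⇒  m = 75² − 45·49 = 3420
m = 3420 > 0,  v_rel·d = 75 > 0  ⇒  inside

inside=yes margin=3420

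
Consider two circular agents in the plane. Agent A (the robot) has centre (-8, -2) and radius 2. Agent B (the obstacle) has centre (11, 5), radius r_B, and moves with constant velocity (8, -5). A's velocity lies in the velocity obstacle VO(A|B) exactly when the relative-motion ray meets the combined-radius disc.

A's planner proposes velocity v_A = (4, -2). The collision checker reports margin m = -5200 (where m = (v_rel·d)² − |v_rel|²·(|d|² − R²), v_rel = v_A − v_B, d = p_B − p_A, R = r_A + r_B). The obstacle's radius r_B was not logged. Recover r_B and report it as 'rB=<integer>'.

m = -5200
d = (19, 7);  v_rel = (-4, 3),  |v_rel|² = 25
v_rel×d = (-4)·(7) − (3)·(19) = -85
since m = R²·25 − (-85)²:  R² = (7225 + -5200) / 25 = 81
R = √81 = 9  ⇒  r_B = 9 − 2 = 7

rB=7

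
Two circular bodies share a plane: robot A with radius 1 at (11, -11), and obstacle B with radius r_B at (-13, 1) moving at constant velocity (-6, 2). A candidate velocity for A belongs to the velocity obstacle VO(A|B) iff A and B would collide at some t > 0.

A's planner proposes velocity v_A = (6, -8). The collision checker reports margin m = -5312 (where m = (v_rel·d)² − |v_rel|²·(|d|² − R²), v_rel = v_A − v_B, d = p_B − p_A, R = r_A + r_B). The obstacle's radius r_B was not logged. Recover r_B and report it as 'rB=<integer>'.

m = -5312
d = (-24, 12);  v_rel = (12, -10),  |v_rel|² = 244
v_rel×d = (12)·(12) − (-10)·(-24) = -96
since m = R²·244 − (-96)²:  R² = (9216 + -5312) / 244 = 16
R = √16 = 4  ⇒  r_B = 4 − 1 = 3

rB=3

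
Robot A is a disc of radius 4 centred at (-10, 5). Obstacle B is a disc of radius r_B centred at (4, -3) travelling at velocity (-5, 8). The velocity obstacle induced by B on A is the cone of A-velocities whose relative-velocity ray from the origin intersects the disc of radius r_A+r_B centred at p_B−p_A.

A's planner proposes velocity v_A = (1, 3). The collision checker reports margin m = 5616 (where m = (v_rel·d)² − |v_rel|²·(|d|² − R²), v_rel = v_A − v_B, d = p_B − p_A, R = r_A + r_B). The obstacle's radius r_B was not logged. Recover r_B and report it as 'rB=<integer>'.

m = 5616
d = (14, -8);  v_rel = (6, -5),  |v_rel|² = 61
v_rel×d = (6)·(-8) − (-5)·(14) = 22
since m = R²·61 − 22²:  R² = (484 + 5616) / 61 = 100
R = √100 = 10  ⇒  r_B = 10 − 4 = 6

rB=6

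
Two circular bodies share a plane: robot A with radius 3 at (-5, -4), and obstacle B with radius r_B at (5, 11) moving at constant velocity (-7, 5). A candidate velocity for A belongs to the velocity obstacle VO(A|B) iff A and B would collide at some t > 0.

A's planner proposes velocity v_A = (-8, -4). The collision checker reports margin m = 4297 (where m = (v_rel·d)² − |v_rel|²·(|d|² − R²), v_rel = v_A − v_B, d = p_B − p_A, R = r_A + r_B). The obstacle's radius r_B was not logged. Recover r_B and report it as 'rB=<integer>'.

m = 4297
d = (10, 15);  v_rel = (-1, -9),  |v_rel|² = 82
v_rel×d = (-1)·(15) − (-9)·(10) = 75
since m = R²·82 − 75²:  R² = (5625 + 4297) / 82 = 121
R = √121 = 11  ⇒  r_B = 11 − 3 = 8

rB=8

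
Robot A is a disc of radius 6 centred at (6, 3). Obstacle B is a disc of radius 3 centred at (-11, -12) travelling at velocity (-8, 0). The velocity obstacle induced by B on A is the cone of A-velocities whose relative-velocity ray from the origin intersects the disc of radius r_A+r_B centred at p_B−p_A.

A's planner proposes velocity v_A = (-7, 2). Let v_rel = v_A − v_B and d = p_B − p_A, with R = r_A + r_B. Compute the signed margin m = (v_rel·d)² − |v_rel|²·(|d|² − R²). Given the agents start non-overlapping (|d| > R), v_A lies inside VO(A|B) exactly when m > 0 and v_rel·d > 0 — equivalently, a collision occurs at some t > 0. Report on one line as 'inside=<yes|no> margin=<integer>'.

d = (-17, -15),  |d|² = 514;  R = 6+3 = 9,  c = 514−9² = 433
v_rel = (1, 2),  |v_rel|² = 5;  v_rel·d = (1)·(-17) + (2)·(-15) = -47
5·t² + 94·t + 433 = 0  ⇒  m = (-47)² − 5·433 = 44
m = 44 > 0,  v_rel·d = -47 < 0  ⇒  outside

inside=no margin=44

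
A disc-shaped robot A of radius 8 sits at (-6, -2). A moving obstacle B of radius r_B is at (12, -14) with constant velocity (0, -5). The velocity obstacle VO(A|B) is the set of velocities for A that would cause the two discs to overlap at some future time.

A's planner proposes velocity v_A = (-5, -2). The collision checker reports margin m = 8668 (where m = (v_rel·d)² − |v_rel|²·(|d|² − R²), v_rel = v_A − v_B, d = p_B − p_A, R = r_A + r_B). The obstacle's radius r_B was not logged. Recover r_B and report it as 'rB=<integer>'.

m = 8668
d = (18, -12);  v_rel = (-5, 3),  |v_rel|² = 34
v_rel×d = (-5)·(-12) − (3)·(18) = 6
since m = R²·34 − 6²:  R² = (36 + 8668) / 34 = 256
R = √256 = 16  ⇒  r_B = 16 − 8 = 8

rB=8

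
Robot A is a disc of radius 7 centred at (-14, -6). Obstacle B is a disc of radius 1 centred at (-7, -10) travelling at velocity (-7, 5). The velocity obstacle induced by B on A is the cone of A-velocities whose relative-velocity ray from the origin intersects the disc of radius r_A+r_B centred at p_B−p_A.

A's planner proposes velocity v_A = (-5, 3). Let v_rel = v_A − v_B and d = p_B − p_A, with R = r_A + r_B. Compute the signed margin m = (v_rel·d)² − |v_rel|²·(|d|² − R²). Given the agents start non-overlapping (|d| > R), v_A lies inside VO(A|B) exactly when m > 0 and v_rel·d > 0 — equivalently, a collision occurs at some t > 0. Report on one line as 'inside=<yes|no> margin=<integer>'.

d = (7, -4),  |d|² = 65;  R = 7+1 = 8,  c = 65−8² = 1
v_rel = (2, -2),  |v_rel|² = 8;  v_rel·d = (2)·(7) + (-2)·(-4) = 22
8·t² − 44·t + 1 = 0  ⇒  m = 22² − 8·1 = 476
m = 476 > 0,  v_rel·d = 22 > 0  ⇒  inside

inside=yes margin=476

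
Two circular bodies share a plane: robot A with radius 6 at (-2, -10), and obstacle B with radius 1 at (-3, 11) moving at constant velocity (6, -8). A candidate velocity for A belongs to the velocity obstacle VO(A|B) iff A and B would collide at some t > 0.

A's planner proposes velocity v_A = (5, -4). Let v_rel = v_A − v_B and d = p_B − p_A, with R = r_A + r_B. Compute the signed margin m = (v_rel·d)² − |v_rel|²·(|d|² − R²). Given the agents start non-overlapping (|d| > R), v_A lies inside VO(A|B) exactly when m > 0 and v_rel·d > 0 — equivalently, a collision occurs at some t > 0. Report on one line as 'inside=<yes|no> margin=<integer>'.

d = (-1, 21),  |d|² = 442;  R = 6+1 = 7,  c = 442−7² = 393
v_rel = (-1, 4),  |v_rel|² = 17;  v_rel·d = (-1)·(-1) + (4)·(21) = 85
17·t² − 170·t + 393 = 0  ⇒  m = 85² − 17·393 = 544
m = 544 > 0,  v_rel·d = 85 > 0  ⇒  inside

inside=yes margin=544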